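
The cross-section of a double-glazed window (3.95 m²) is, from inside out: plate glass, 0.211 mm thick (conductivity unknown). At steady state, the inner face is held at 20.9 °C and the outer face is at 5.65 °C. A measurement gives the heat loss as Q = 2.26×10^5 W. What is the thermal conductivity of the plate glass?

ΣR = ΔT/Q = |20.9 − 5.65|/2.26×10^5 = 6.748×10^-5 K/W
L/(kA) = 6.748×10^-5 ⇒ k = 2.11×10^-4/(6.748×10^-5·3.95) = 0.792 W/m·K

k = 0.792 W/m·K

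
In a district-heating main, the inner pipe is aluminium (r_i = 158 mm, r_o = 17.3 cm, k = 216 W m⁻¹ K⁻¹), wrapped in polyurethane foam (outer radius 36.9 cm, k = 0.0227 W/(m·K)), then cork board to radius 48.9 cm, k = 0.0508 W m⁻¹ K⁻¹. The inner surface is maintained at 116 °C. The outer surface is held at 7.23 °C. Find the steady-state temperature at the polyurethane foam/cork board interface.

Resistance network (inner→outer):
  R'_aluminium = ln(0.173/0.158)/(2πk) = 0.09070/(2π·216) = 6.683×10^-5 m·K/W
  R'_polyurethane foam = ln(0.369/0.173)/(2πk) = 0.7575/(2π·0.0227) = 5.311 m·K/W
  R'_cork board = ln(0.489/0.369)/(2πk) = 0.2816/(2π·0.0508) = 0.8821 m·K/W
ΣR = 6.683×10^-5 + 5.311 + 0.8821 = 6.193 m·K/W
Q' = ΔT/ΣR = (116 °C − 7.23 °C)/6.193 = 17.56 W/m
From the inner boundary to the polyurethane foam/cork board interface, ΣR_partial = 5.311 m·K/W.
T_interface = T_in − Q'·ΣR_partial = 116 °C − (17.56)(5.311) = 22.7 °C

T = 22.7 °C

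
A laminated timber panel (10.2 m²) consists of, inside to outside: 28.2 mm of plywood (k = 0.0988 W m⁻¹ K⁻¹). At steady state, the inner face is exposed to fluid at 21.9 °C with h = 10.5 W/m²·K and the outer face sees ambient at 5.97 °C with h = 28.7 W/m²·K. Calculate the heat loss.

Series thermal resistances, inner to outer:
  R_conv,in = 1/(hA) = 1/(10.5·10.2) = 0.009337 K/W
  R_plywood = L/(kA) = 0.0282/(0.0988·10.2) = 0.02798 K/W
  R_conv,out = 1/(hA) = 1/(28.7·10.2) = 0.003416 K/W
ΣR = 0.009337 + 0.02798 + 0.003416 = 0.04073 K/W
Q = ΔT/ΣR = (21.9 °C − 5.97 °C)/0.04073 = 391 W

Q = 391 W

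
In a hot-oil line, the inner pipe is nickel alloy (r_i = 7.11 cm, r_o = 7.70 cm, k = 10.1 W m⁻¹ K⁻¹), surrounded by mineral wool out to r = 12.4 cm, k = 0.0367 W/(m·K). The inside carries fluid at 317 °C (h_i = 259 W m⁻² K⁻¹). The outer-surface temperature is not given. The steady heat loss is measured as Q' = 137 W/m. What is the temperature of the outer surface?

T_out = 32.6 °C

Series resistances:
  R'_conv,in = 1/(2πr h) = 1/(2π·0.0711·259) = 0.008643 m·K/W
  R'_nickel alloy = ln(0.0770/0.0711)/(2πk) = 0.07972/(2π·10.1) = 0.001256 m·K/W
  R'_mineral wool = ln(0.124/0.0770)/(2πk) = 0.4765/(2π·0.0367) = 2.066 m·K/W
ΣR = 2.076 m·K/W
ΔT = Q'·ΣR = 137 × 2.076 = 284.4 K
Heat flows outward, so T_out = T_in − ΔT = 317 − 284.4 = 32.6 °C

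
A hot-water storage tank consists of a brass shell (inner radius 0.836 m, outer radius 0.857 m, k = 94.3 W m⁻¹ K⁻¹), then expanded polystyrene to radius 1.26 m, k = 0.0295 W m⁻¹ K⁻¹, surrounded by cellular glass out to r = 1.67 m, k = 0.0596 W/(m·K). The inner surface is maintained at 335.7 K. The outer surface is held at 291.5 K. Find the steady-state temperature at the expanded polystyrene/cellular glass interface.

T = 300.6 K

Series thermal resistances, inner to outer:
  R_brass = (1/0.836 − 1/0.857)/(4πk) = 0.02931/(4π·94.3) = 2.473×10^-5 K/W
  R_expanded polystyrene = (1/0.857 − 1/1.26)/(4πk) = 0.3732/(4π·0.0295) = 1.007 K/W
  R_cellular glass = (1/1.26 − 1/1.67)/(4πk) = 0.1948/(4π·0.0596) = 0.2602 K/W
ΣR = 2.473×10^-5 + 1.007 + 0.2602 = 1.267 K/W
Q = ΔT/ΣR = (335.7 K − 291.5 K)/1.267 = 34.89 W
From the inner boundary to the expanded polystyrene/cellular glass interface, ΣR_partial = 1.007 K/W.
T_interface = T_in − Q·ΣR_partial = 335.7 K − (34.89)(1.007) = 300.6 K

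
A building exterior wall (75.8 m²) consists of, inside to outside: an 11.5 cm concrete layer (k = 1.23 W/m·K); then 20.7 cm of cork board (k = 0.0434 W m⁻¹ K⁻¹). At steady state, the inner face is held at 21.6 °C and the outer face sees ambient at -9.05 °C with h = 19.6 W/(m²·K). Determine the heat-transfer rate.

Q = 473 W

Treat each layer as a resistance in series:
  R_concrete = L/(kA) = 0.115/(1.23·75.8) = 0.001233 K/W
  R_cork board = L/(kA) = 0.207/(0.0434·75.8) = 0.06292 K/W
  R_conv,out = 1/(hA) = 1/(19.6·75.8) = 6.731×10^-4 K/W
ΣR = 0.001233 + 0.06292 + 6.731×10^-4 = 0.06483 K/W
Q = ΔT/ΣR = (21.6 °C − -9.05 °C)/0.06483 = 473 W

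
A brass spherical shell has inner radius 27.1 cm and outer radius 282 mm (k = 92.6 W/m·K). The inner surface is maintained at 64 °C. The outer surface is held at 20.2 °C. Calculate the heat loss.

Q = 4πk·ΔT/(1/r₁ − 1/r₂) = 4π × 92.6 × 43.8 / (1/0.271 − 1/0.282) = 3.54×10^5 W

Q = 354 kW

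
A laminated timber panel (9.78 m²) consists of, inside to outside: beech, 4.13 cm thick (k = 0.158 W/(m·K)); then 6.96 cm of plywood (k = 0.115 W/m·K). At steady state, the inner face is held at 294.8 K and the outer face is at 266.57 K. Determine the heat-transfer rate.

Q = 319 W

Series thermal resistances, inner to outer:
  R_beech = L/(kA) = 0.0413/(0.158·9.78) = 0.02673 K/W
  R_plywood = L/(kA) = 0.0696/(0.115·9.78) = 0.06188 K/W
ΣR = 0.02673 + 0.06188 = 0.08861 K/W
Q = ΔT/ΣR = (294.8 K − 266.57 K)/0.08861 = 319 W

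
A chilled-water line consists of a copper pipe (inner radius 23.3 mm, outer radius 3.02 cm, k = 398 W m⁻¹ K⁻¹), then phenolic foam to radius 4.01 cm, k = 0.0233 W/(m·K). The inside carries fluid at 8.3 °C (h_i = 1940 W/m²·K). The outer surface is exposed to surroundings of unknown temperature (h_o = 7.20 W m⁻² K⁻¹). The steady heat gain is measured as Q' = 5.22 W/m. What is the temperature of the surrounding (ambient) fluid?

T_out = 21.3 °C

Sum the resistances:
  R'_conv,in = 1/(2πr h) = 1/(2π·0.0233·1940) = 0.003521 m·K/W
  R'_copper = ln(0.0302/0.0233)/(2πk) = 0.2594/(2π·398) = 1.037×10^-4 m·K/W
  R'_phenolic foam = ln(0.0401/0.0302)/(2πk) = 0.2835/(2π·0.0233) = 1.937 m·K/W
  R'_conv,out = 1/(2πr h) = 1/(2π·0.0401·7.20) = 0.5512 m·K/W
ΣR = 2.492 m·K/W
ΔT = Q'·ΣR = 5.22 × 2.492 = 13.01 K
Heat flows inward, so T_out = T_in + ΔT = 8.3 + 13.01 = 21.3 °C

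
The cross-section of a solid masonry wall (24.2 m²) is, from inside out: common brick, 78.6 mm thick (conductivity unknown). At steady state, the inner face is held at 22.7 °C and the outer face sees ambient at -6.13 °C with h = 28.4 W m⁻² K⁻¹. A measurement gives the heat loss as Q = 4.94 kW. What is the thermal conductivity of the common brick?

k = 0.741 W/m·K

ΣR = ΔT/Q = |22.7 − -6.13|/4940 = 0.005836 K/W
Known resistances:
  R_conv,out = 1/(hA) = 1/(28.4·24.2) = 0.001455 K/W
R_common brick = ΣR − ΣR_known = 0.005836 − 0.001455 = 0.004381 K/W
L/(kA) = 0.004381 ⇒ k = 0.0786/(0.004381·24.2) = 0.741 W/m·K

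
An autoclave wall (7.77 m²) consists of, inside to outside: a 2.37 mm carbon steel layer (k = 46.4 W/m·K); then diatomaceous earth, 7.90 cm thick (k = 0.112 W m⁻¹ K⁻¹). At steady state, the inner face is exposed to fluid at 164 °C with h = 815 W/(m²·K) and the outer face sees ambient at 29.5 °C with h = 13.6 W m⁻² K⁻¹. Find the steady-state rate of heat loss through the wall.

Q = 1340 W

Resistance network (inner→outer):
  R_conv,in = 1/(hA) = 1/(815·7.77) = 1.579×10^-4 K/W
  R_carbon steel = L/(kA) = 0.00237/(46.4·7.77) = 6.574×10^-6 K/W
  R_diatomaceous earth = L/(kA) = 0.0790/(0.112·7.77) = 0.09078 K/W
  R_conv,out = 1/(hA) = 1/(13.6·7.77) = 0.009463 K/W
ΣR = 1.579×10^-4 + 6.574×10^-6 + 0.09078 + 0.009463 = 0.1004 K/W
Q = ΔT/ΣR = (164 °C − 29.5 °C)/0.1004 = 1340 W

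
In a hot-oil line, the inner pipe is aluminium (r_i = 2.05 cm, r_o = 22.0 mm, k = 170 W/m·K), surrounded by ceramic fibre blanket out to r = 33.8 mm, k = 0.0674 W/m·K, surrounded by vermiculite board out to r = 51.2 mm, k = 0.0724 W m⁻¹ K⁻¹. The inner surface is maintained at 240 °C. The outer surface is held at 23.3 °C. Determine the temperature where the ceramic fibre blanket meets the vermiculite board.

T = 126 °C

Series thermal resistances, inner to outer:
  R'_aluminium = ln(0.0220/0.0205)/(2πk) = 0.07062/(2π·170) = 6.611×10^-5 m·K/W
  R'_ceramic fibre blanket = ln(0.0338/0.0220)/(2πk) = 0.4294/(2π·0.0674) = 1.014 m·K/W
  R'_vermiculite board = ln(0.0512/0.0338)/(2πk) = 0.4153/(2π·0.0724) = 0.9129 m·K/W
ΣR = 6.611×10^-5 + 1.014 + 0.9129 = 1.927 m·K/W
Q' = ΔT/ΣR = (240 °C − 23.3 °C)/1.927 = 112.5 W/m
From the inner boundary to the ceramic fibre blanket/vermiculite board interface, ΣR_partial = 1.014 m·K/W.
T_interface = T_in − Q'·ΣR_partial = 240 °C − (112.5)(1.014) = 126 °C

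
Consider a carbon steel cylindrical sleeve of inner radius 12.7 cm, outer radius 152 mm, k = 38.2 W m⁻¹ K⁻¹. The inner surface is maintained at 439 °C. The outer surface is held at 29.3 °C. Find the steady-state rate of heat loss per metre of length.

Q' = 547 kW/m

Q' = 2πk·ΔT/ln(r₂/r₁) = 2π × 38.2 × 409.7 / ln(0.152/0.127) = 5.47×10^5 W/m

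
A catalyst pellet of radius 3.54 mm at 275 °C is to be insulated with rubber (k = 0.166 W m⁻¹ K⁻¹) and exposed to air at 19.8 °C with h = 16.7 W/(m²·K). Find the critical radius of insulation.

r_cr = 1.99 cm

For a sphere, r_cr = 2k_ins/h = 2·0.166/16.7 = 0.0199 m = 1.99 cm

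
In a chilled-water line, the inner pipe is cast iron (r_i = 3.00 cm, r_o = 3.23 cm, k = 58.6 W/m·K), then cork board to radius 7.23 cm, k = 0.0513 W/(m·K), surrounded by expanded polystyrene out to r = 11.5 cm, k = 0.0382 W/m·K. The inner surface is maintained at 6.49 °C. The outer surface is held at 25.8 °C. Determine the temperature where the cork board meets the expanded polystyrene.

Resistance network (inner→outer):
  R'_cast iron = ln(0.0323/0.0300)/(2πk) = 0.07387/(2π·58.6) = 2.006×10^-4 m·K/W
  R'_cork board = ln(0.0723/0.0323)/(2πk) = 0.8058/(2π·0.0513) = 2.500 m·K/W
  R'_expanded polystyrene = ln(0.115/0.0723)/(2πk) = 0.4641/(2π·0.0382) = 1.934 m·K/W
ΣR = 2.006×10^-4 + 2.500 + 1.934 = 4.434 m·K/W
Q' = ΔT/ΣR = (6.49 °C − 25.8 °C)/4.434 = -4.355 W/m
From the inner boundary to the cork board/expanded polystyrene interface, ΣR_partial = 2.500 m·K/W.
T_interface = T_in − Q'·ΣR_partial = 6.49 °C − (-4.355)(2.500) = 17.4 °C

T = 17.4 °C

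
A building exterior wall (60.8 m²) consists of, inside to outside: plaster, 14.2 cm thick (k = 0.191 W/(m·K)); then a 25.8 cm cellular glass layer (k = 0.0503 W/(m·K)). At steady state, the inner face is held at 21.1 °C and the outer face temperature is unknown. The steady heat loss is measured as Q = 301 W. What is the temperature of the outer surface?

Sum the resistances:
  R_plaster = L/(kA) = 0.142/(0.191·60.8) = 0.01223 K/W
  R_cellular glass = L/(kA) = 0.258/(0.0503·60.8) = 0.08436 K/W
ΣR = 0.09659 K/W
ΔT = Q·ΣR = 301 × 0.09659 = 29.07 K
Heat flows outward, so T_out = T_in − ΔT = 21.1 − 29.07 = -7.97 °C

T_out = -7.97 °C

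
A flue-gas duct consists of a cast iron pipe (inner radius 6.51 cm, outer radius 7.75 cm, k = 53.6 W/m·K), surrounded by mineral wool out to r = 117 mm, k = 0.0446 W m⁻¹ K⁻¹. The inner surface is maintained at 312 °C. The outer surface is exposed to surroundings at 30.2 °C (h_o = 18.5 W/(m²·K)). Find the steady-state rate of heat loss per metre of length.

Q' = 183 W/m

Treat each layer as a resistance in series:
  R'_cast iron = ln(0.0775/0.0651)/(2πk) = 0.1744/(2π·53.6) = 5.177×10^-4 m·K/W
  R'_mineral wool = ln(0.117/0.0775)/(2πk) = 0.4119/(2π·0.0446) = 1.470 m·K/W
  R'_conv,out = 1/(2πr h) = 1/(2π·0.117·18.5) = 0.07353 m·K/W
ΣR = 5.177×10^-4 + 1.470 + 0.07353 = 1.544 m·K/W
Q' = ΔT/ΣR = (312 °C − 30.2 °C)/1.544 = 183 W/m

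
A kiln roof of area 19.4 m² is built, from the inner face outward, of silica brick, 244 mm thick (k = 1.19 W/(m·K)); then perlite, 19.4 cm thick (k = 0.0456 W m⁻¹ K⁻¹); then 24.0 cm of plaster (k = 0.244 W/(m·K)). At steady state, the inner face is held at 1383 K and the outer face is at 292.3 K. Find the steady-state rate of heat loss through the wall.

Q = 3.89 kW

Resistance network (inner→outer):
  R_silica brick = L/(kA) = 0.244/(1.19·19.4) = 0.01057 K/W
  R_perlite = L/(kA) = 0.194/(0.0456·19.4) = 0.2193 K/W
  R_plaster = L/(kA) = 0.240/(0.244·19.4) = 0.05070 K/W
ΣR = 0.01057 + 0.2193 + 0.05070 = 0.2806 K/W
Q = ΔT/ΣR = (1383 K − 292.3 K)/0.2806 = 3890 W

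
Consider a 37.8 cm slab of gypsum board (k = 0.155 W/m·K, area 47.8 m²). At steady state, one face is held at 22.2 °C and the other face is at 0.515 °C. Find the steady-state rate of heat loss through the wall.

Q = 425 W

Q = kA·ΔT/L = 0.155 × 47.8 × |22.2 °C − 0.515 °C| / 0.378 = 425 W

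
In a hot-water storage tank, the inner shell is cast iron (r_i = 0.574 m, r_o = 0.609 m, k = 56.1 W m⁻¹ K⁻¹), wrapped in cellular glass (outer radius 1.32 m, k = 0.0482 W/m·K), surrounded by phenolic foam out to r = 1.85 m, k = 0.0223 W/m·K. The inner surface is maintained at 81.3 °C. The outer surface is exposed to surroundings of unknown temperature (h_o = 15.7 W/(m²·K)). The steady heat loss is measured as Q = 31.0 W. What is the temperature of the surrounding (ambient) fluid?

T_out = 12.0 °C

Series resistances:
  R_cast iron = (1/0.574 − 1/0.609)/(4πk) = 0.1001/(4π·56.1) = 1.420×10^-4 K/W
  R_cellular glass = (1/0.609 − 1/1.32)/(4πk) = 0.8845/(4π·0.0482) = 1.460 K/W
  R_phenolic foam = (1/1.32 − 1/1.85)/(4πk) = 0.2170/(4π·0.0223) = 0.7745 K/W
  R_conv,out = 1/(4πr²h) = 1/(4π·1.85²·15.7) = 0.001481 K/W
ΣR = 2.236 K/W
ΔT = Q·ΣR = 31.0 × 2.236 = 69.32 K
Heat flows outward, so T_out = T_in − ΔT = 81.3 − 69.32 = 12.0 °C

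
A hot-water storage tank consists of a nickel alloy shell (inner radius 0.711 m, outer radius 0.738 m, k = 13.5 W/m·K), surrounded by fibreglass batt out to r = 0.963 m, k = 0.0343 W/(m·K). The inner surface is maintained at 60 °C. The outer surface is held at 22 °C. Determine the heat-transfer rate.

Treat each layer as a resistance in series:
  R_nickel alloy = (1/0.711 − 1/0.738)/(4πk) = 0.05146/(4π·13.5) = 3.033×10^-4 K/W
  R_fibreglass batt = (1/0.738 − 1/0.963)/(4πk) = 0.3166/(4π·0.0343) = 0.7345 K/W
ΣR = 3.033×10^-4 + 0.7345 = 0.7348 K/W
Q = ΔT/ΣR = (60 °C − 22 °C)/0.7348 = 51.7 W

Q = 51.7 W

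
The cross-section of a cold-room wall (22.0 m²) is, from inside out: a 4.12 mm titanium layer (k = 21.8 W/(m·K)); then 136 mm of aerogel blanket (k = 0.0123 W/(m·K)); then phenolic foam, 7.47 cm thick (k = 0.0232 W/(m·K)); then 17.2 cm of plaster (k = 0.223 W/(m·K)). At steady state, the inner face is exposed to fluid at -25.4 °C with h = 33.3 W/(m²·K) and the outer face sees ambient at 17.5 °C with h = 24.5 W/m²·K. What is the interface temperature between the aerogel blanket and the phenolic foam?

Series thermal resistances, inner to outer:
  R_conv,in = 1/(hA) = 1/(33.3·22.0) = 0.001365 K/W
  R_titanium = L/(kA) = 0.00412/(21.8·22.0) = 8.590×10^-6 K/W
  R_aerogel blanket = L/(kA) = 0.136/(0.0123·22.0) = 0.5026 K/W
  R_phenolic foam = L/(kA) = 0.0747/(0.0232·22.0) = 0.1464 K/W
  R_plaster = L/(kA) = 0.172/(0.223·22.0) = 0.03506 K/W
  R_conv,out = 1/(hA) = 1/(24.5·22.0) = 0.001855 K/W
ΣR = 0.001365 + 8.590×10^-6 + 0.5026 + 0.1464 + 0.03506 + 0.001855 = 0.6873 K/W
Q = ΔT/ΣR = (-25.4 °C − 17.5 °C)/0.6873 = -62.42 W
From the inner boundary to the aerogel blanket/phenolic foam interface, ΣR_partial = 0.5040 K/W.
T_interface = T_in − Q·ΣR_partial = -25.4 °C − (-62.42)(0.5040) = 6.06 °C

T = 6.06 °C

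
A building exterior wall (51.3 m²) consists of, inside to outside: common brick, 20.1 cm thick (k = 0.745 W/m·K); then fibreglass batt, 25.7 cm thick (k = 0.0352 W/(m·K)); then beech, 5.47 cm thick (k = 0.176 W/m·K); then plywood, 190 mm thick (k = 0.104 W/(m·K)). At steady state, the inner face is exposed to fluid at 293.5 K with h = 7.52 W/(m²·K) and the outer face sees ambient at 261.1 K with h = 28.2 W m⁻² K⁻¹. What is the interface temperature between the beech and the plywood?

Treat each layer as a resistance in series:
  R_conv,in = 1/(hA) = 1/(7.52·51.3) = 0.002592 K/W
  R_common brick = L/(kA) = 0.201/(0.745·51.3) = 0.005259 K/W
  R_fibreglass batt = L/(kA) = 0.257/(0.0352·51.3) = 0.1423 K/W
  R_beech = L/(kA) = 0.0547/(0.176·51.3) = 0.006058 K/W
  R_plywood = L/(kA) = 0.190/(0.104·51.3) = 0.03561 K/W
  R_conv,out = 1/(hA) = 1/(28.2·51.3) = 6.912×10^-4 K/W
ΣR = 0.002592 + 0.005259 + 0.1423 + 0.006058 + 0.03561 + 6.912×10^-4 = 0.1925 K/W
Q = ΔT/ΣR = (293.5 K − 261.1 K)/0.1925 = 168.3 W
From the inner boundary to the beech/plywood interface, ΣR_partial = 0.1562 K/W.
T_interface = T_in − Q·ΣR_partial = 293.5 K − (168.3)(0.1562) = 267.21 K

T = 267.21 K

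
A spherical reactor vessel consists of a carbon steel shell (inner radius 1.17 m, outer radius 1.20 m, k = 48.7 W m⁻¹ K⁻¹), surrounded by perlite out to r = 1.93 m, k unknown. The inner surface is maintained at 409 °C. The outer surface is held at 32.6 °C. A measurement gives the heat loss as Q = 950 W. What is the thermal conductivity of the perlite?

ΣR = ΔT/Q = |409 − 32.6|/950 = 0.3962 K/W
Known resistances:
  R_carbon steel = (1/1.17 − 1/1.20)/(4πk) = 0.02137/(4π·48.7) = 3.492×10^-5 K/W
R_perlite = ΣR − ΣR_known = 0.3962 − 3.492×10^-5 = 0.3962 K/W
(1/r₁−1/r₂)/(4πk) = 0.3962 ⇒ k = 0.3152/(4π·0.3962) = 0.0633 W/m·K

k = 0.0633 W/m·K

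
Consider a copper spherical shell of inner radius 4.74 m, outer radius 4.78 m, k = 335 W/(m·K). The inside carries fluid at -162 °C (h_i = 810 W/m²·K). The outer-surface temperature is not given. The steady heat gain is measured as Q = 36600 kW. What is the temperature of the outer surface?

Sum the resistances:
  R_conv,in = 1/(4πr²h) = 1/(4π·4.74²·810) = 4.373×10^-6 K/W
  R_copper = (1/4.74 − 1/4.78)/(4πk) = 0.001765/(4π·335) = 4.194×10^-7 K/W
ΣR = 4.792×10^-6 K/W
ΔT = Q·ΣR = 3.66×10^7 × 4.792×10^-6 = 175.4 K
Heat flows inward, so T_out = T_in + ΔT = -162 + 175.4 = 13.4 °C

T_out = 13.4 °C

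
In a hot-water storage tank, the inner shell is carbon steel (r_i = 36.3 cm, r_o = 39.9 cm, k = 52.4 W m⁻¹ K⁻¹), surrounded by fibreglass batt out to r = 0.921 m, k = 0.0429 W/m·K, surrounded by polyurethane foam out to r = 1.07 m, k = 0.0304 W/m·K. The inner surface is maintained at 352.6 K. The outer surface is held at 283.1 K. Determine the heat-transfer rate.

Q = 22.9 W

Treat each layer as a resistance in series:
  R_carbon steel = (1/0.363 − 1/0.399)/(4πk) = 0.2486/(4π·52.4) = 3.775×10^-4 K/W
  R_fibreglass batt = (1/0.399 − 1/0.921)/(4πk) = 1.420/(4π·0.0429) = 2.635 K/W
  R_polyurethane foam = (1/0.921 − 1/1.07)/(4πk) = 0.1512/(4π·0.0304) = 0.3958 K/W
ΣR = 3.775×10^-4 + 2.635 + 0.3958 = 3.031 K/W
Q = ΔT/ΣR = (352.6 K − 283.1 K)/3.031 = 22.9 W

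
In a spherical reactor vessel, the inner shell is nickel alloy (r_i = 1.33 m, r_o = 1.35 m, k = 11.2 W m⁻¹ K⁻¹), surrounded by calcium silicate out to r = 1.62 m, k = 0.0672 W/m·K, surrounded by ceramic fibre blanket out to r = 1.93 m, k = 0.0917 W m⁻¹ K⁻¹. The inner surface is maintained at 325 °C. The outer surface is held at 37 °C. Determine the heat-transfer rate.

Q = 1240 W

Treat each layer as a resistance in series:
  R_nickel alloy = (1/1.33 − 1/1.35)/(4πk) = 0.01114/(4π·11.2) = 7.914×10^-5 K/W
  R_calcium silicate = (1/1.35 − 1/1.62)/(4πk) = 0.1235/(4π·0.0672) = 0.1462 K/W
  R_ceramic fibre blanket = (1/1.62 − 1/1.93)/(4πk) = 0.09915/(4π·0.0917) = 0.08604 K/W
ΣR = 7.914×10^-5 + 0.1462 + 0.08604 = 0.2323 K/W
Q = ΔT/ΣR = (325 °C − 37 °C)/0.2323 = 1240 W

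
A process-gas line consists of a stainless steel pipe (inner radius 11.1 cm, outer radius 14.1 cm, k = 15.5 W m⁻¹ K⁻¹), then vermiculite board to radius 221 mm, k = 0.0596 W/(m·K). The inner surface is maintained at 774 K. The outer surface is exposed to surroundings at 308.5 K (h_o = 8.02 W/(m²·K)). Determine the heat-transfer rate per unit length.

Q' = 360 W/m

Resistance network (inner→outer):
  R'_stainless steel = ln(0.141/0.111)/(2πk) = 0.2392/(2π·15.5) = 0.002456 m·K/W
  R'_vermiculite board = ln(0.221/0.141)/(2πk) = 0.4494/(2π·0.0596) = 1.200 m·K/W
  R'_conv,out = 1/(2πr h) = 1/(2π·0.221·8.02) = 0.08980 m·K/W
ΣR = 0.002456 + 1.200 + 0.08980 = 1.292 m·K/W
Q' = ΔT/ΣR = (774 K − 308.5 K)/1.292 = 360 W/m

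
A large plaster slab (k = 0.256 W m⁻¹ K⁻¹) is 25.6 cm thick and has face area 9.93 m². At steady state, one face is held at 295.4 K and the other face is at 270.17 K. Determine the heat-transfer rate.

Q = kA·ΔT/L = 0.256 × 9.93 × |295.4 K − 270.17 K| / 0.256 = 251 W

Q = 251 W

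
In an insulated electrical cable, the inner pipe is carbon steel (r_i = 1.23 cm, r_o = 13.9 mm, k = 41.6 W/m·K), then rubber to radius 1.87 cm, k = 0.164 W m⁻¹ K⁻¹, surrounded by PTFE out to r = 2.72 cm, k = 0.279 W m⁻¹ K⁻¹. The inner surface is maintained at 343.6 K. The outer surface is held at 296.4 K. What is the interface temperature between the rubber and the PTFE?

T = 316.5 K

Series thermal resistances, inner to outer:
  R'_carbon steel = ln(0.0139/0.0123)/(2πk) = 0.1223/(2π·41.6) = 4.679×10^-4 m·K/W
  R'_rubber = ln(0.0187/0.0139)/(2πk) = 0.2966/(2π·0.164) = 0.2879 m·K/W
  R'_PTFE = ln(0.0272/0.0187)/(2πk) = 0.3747/(2π·0.279) = 0.2137 m·K/W
ΣR = 4.679×10^-4 + 0.2879 + 0.2137 = 0.5021 m·K/W
Q' = ΔT/ΣR = (343.6 K − 296.4 K)/0.5021 = 94.01 W/m
From the inner boundary to the rubber/PTFE interface, ΣR_partial = 0.2884 m·K/W.
T_interface = T_in − Q'·ΣR_partial = 343.6 K − (94.01)(0.2884) = 316.5 K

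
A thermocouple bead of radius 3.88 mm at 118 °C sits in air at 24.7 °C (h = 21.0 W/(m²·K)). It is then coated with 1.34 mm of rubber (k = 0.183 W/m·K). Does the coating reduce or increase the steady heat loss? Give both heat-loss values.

increases: 0.371 → 0.556 W

Critical radius for a sphere: r_cr = 2k/h = 0.0174 m = 1.74 cm.
Outer radius after coating: r₂ = 0.00388 + 0.00134 = 0.00522 m.
Since r₁ < r_cr and r₂ ≤ r_cr, the coating moves toward the maximum at r_cr — heat loss rises.
Bare: R = 1/(4πr₁²h) = 251.7 K/W; Q = 93.3/251.7 = 0.371 W.
Coated: R = R_cond + R_conv = 167.8 K/W; Q = 93.3/167.8 = 0.556 W.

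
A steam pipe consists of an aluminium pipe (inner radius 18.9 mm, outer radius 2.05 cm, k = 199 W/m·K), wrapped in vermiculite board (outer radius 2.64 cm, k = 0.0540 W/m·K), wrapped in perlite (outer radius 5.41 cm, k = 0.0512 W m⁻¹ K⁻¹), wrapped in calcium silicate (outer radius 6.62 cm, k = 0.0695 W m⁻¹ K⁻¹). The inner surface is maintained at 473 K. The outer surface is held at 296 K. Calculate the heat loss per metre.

Q' = 51.5 W/m

Treat each layer as a resistance in series:
  R'_aluminium = ln(0.0205/0.0189)/(2πk) = 0.08126/(2π·199) = 6.499×10^-5 m·K/W
  R'_vermiculite board = ln(0.0264/0.0205)/(2πk) = 0.2529/(2π·0.0540) = 0.7455 m·K/W
  R'_perlite = ln(0.0541/0.0264)/(2πk) = 0.7175/(2π·0.0512) = 2.230 m·K/W
  R'_calcium silicate = ln(0.0662/0.0541)/(2πk) = 0.2018/(2π·0.0695) = 0.4622 m·K/W
ΣR = 6.499×10^-5 + 0.7455 + 2.230 + 0.4622 = 3.438 m·K/W
Q' = ΔT/ΣR = (473 K − 296 K)/3.438 = 51.5 W/m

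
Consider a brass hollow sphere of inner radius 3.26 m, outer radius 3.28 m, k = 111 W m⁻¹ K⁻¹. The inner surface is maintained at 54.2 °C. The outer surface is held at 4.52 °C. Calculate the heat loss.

Q = 3.70×10^7 W

Q = 4πk·ΔT/(1/r₁ − 1/r₂) = 4π × 111 × 49.68 / (1/3.26 − 1/3.28) = 3.70×10^7 W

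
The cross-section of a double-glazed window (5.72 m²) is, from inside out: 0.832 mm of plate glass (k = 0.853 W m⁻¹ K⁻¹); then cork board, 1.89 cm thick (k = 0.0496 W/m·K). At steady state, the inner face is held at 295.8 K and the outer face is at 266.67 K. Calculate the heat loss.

Series thermal resistances, inner to outer:
  R_plate glass = L/(kA) = 8.32×10^-4/(0.853·5.72) = 1.705×10^-4 K/W
  R_cork board = L/(kA) = 0.0189/(0.0496·5.72) = 0.06662 K/W
ΣR = 1.705×10^-4 + 0.06662 = 0.06679 K/W
Q = ΔT/ΣR = (295.8 K − 266.67 K)/0.06679 = 436 W

Q = 436 W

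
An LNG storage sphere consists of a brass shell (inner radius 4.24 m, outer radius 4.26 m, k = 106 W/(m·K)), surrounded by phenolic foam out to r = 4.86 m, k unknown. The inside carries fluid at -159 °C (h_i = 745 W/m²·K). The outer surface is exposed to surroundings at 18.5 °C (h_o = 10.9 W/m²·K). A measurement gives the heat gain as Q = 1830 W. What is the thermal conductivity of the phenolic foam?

k = 0.0239 W/m·K

ΣR = ΔT/Q = |-159 − 18.5|/1830 = 0.09699 K/W
Known resistances:
  R_conv,in = 1/(4πr²h) = 1/(4π·4.24²·745) = 5.942×10^-6 K/W
  R_brass = (1/4.24 − 1/4.26)/(4πk) = 0.001107/(4π·106) = 8.313×10^-7 K/W
  R_conv,out = 1/(4πr²h) = 1/(4π·4.86²·10.9) = 3.091×10^-4 K/W
R_phenolic foam = ΣR − ΣR_known = 0.09699 − 3.159×10^-4 = 0.09667 K/W
(1/r₁−1/r₂)/(4πk) = 0.09667 ⇒ k = 0.02898/(4π·0.09667) = 0.0239 W/m·K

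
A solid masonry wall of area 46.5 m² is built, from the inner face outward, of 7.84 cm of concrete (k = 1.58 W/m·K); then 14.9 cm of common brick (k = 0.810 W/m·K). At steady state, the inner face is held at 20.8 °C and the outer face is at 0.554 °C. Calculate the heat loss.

Q = 4.03 kW

Resistance network (inner→outer):
  R_concrete = L/(kA) = 0.0784/(1.58·46.5) = 0.001067 K/W
  R_common brick = L/(kA) = 0.149/(0.810·46.5) = 0.003956 K/W
ΣR = 0.001067 + 0.003956 = 0.005023 K/W
Q = ΔT/ΣR = (20.8 °C − 0.554 °C)/0.005023 = 4030 W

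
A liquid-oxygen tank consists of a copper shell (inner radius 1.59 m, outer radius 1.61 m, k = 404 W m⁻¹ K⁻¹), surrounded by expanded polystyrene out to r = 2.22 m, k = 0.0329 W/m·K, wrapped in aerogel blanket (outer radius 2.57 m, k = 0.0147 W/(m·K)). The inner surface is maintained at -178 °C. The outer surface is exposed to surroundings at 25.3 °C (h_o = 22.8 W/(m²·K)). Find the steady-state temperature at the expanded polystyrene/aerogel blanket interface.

Series thermal resistances, inner to outer:
  R_copper = (1/1.59 − 1/1.61)/(4πk) = 0.007813/(4π·404) = 1.539×10^-6 K/W
  R_expanded polystyrene = (1/1.61 − 1/2.22)/(4πk) = 0.1707/(4π·0.0329) = 0.4128 K/W
  R_aerogel blanket = (1/2.22 − 1/2.57)/(4πk) = 0.06135/(4π·0.0147) = 0.3321 K/W
  R_conv,out = 1/(4πr²h) = 1/(4π·2.57²·22.8) = 5.284×10^-4 K/W
ΣR = 1.539×10^-6 + 0.4128 + 0.3321 + 5.284×10^-4 = 0.7454 K/W
Q = ΔT/ΣR = (-178 °C − 25.3 °C)/0.7454 = -272.7 W
From the inner boundary to the expanded polystyrene/aerogel blanket interface, ΣR_partial = 0.4128 K/W.
T_interface = T_in − Q·ΣR_partial = -178 °C − (-272.7)(0.4128) = -65.4 °C

T = -65.4 °C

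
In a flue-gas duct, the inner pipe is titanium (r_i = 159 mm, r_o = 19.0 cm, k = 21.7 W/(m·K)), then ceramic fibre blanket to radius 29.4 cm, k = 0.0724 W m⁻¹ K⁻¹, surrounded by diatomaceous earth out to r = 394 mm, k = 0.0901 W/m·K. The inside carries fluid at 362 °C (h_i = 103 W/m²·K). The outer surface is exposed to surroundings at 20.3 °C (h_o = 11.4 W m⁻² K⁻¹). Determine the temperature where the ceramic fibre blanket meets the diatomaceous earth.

Series thermal resistances, inner to outer:
  R'_conv,in = 1/(2πr h) = 1/(2π·0.159·103) = 0.009718 m·K/W
  R'_titanium = ln(0.190/0.159)/(2πk) = 0.1781/(2π·21.7) = 0.001306 m·K/W
  R'_ceramic fibre blanket = ln(0.294/0.190)/(2πk) = 0.4366/(2π·0.0724) = 0.9597 m·K/W
  R'_diatomaceous earth = ln(0.394/0.294)/(2πk) = 0.2928/(2π·0.0901) = 0.5172 m·K/W
  R'_conv,out = 1/(2πr h) = 1/(2π·0.394·11.4) = 0.03543 m·K/W
ΣR = 0.009718 + 0.001306 + 0.9597 + 0.5172 + 0.03543 = 1.523 m·K/W
Q' = ΔT/ΣR = (362 °C − 20.3 °C)/1.523 = 224.4 W/m
From the inner boundary to the ceramic fibre blanket/diatomaceous earth interface, ΣR_partial = 0.9707 m·K/W.
T_interface = T_in − Q'·ΣR_partial = 362 °C − (224.4)(0.9707) = 144 °C

T = 144 °C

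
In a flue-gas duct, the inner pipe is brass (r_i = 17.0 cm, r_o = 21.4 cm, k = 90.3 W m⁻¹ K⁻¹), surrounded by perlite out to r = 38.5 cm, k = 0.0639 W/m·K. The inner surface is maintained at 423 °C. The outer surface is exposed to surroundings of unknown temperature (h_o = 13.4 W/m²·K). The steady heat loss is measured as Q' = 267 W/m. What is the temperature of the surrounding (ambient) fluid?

Series resistances:
  R'_brass = ln(0.214/0.170)/(2πk) = 0.2302/(2π·90.3) = 4.057×10^-4 m·K/W
  R'_perlite = ln(0.385/0.214)/(2πk) = 0.5873/(2π·0.0639) = 1.463 m·K/W
  R'_conv,out = 1/(2πr h) = 1/(2π·0.385·13.4) = 0.03085 m·K/W
ΣR = 1.494 m·K/W
ΔT = Q'·ΣR = 267 × 1.494 = 398.9 K
Heat flows outward, so T_out = T_in − ΔT = 423 − 398.9 = 24.1 °C

T_out = 24.1 °C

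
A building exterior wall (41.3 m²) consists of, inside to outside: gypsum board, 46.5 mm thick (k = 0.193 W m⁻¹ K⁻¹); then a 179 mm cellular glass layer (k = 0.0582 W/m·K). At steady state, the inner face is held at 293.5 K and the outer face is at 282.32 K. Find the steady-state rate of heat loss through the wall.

Q = 139 W

Series thermal resistances, inner to outer:
  R_gypsum board = L/(kA) = 0.0465/(0.193·41.3) = 0.005834 K/W
  R_cellular glass = L/(kA) = 0.179/(0.0582·41.3) = 0.07447 K/W
ΣR = 0.005834 + 0.07447 = 0.08030 K/W
Q = ΔT/ΣR = (293.5 K − 282.32 K)/0.08030 = 139 W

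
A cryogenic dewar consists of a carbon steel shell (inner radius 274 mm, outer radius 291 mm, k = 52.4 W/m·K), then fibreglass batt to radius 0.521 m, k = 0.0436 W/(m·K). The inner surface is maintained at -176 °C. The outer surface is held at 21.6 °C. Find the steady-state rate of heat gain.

Q = 71.4 W

Series thermal resistances, inner to outer:
  R_carbon steel = (1/0.274 − 1/0.291)/(4πk) = 0.2132/(4π·52.4) = 3.238×10^-4 K/W
  R_fibreglass batt = (1/0.291 − 1/0.521)/(4πk) = 1.517/(4π·0.0436) = 2.769 K/W
ΣR = 3.238×10^-4 + 2.769 = 2.769 K/W
Q = ΔT/ΣR = (-176 °C − 21.6 °C)/2.769 = -71.4 W
(Negative Q ⇒ heat flows inward; heat gain = 71.4 W.)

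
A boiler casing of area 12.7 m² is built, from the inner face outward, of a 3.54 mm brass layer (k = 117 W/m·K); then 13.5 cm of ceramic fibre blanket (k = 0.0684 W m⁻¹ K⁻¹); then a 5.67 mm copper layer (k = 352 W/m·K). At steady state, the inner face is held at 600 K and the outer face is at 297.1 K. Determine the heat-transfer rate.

Treat each layer as a resistance in series:
  R_brass = L/(kA) = 0.00354/(117·12.7) = 2.382×10^-6 K/W
  R_ceramic fibre blanket = L/(kA) = 0.135/(0.0684·12.7) = 0.1554 K/W
  R_copper = L/(kA) = 0.00567/(352·12.7) = 1.268×10^-6 K/W
ΣR = 2.382×10^-6 + 0.1554 + 1.268×10^-6 = 0.1554 K/W
Q = ΔT/ΣR = (600 K − 297.1 K)/0.1554 = 1950 W

Q = 1950 W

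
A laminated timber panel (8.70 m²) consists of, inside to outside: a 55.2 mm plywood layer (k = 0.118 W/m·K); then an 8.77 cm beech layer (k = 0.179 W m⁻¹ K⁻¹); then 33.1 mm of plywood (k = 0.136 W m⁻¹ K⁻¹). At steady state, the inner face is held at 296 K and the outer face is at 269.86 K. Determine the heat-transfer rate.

Q = 189 W

Resistance network (inner→outer):
  R_plywood = L/(kA) = 0.0552/(0.118·8.70) = 0.05377 K/W
  R_beech = L/(kA) = 0.0877/(0.179·8.70) = 0.05632 K/W
  R_plywood = L/(kA) = 0.0331/(0.136·8.70) = 0.02797 K/W
ΣR = 0.05377 + 0.05632 + 0.02797 = 0.1381 K/W
Q = ΔT/ΣR = (296 K − 269.86 K)/0.1381 = 189 W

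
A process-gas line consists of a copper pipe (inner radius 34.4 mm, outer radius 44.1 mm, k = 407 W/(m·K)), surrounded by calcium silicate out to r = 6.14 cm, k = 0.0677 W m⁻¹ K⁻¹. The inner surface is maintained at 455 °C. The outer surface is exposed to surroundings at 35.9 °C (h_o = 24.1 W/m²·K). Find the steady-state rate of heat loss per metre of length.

Resistance network (inner→outer):
  R'_copper = ln(0.0441/0.0344)/(2πk) = 0.2484/(2π·407) = 9.714×10^-5 m·K/W
  R'_calcium silicate = ln(0.0614/0.0441)/(2πk) = 0.3310/(2π·0.0677) = 0.7780 m·K/W
  R'_conv,out = 1/(2πr h) = 1/(2π·0.0614·24.1) = 0.1076 m·K/W
ΣR = 9.714×10^-5 + 0.7780 + 0.1076 = 0.8857 m·K/W
Q' = ΔT/ΣR = (455 °C − 35.9 °C)/0.8857 = 473 W/m

Q' = 473 W/m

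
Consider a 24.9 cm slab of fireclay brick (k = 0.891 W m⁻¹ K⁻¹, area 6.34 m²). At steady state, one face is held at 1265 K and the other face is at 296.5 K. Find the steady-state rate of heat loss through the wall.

Q = kA·ΔT/L = 0.891 × 6.34 × |1265 K − 296.5 K| / 0.249 = 22000 W

Q = 22000 W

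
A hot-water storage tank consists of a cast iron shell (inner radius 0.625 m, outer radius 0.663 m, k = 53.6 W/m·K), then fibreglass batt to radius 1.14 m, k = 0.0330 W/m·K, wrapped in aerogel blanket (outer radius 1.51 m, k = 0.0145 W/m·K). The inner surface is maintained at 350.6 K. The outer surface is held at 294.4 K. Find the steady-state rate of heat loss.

Treat each layer as a resistance in series:
  R_cast iron = (1/0.625 − 1/0.663)/(4πk) = 0.09170/(4π·53.6) = 1.361×10^-4 K/W
  R_fibreglass batt = (1/0.663 − 1/1.14)/(4πk) = 0.6311/(4π·0.0330) = 1.522 K/W
  R_aerogel blanket = (1/1.14 − 1/1.51)/(4πk) = 0.2149/(4π·0.0145) = 1.180 K/W
ΣR = 1.361×10^-4 + 1.522 + 1.180 = 2.702 K/W
Q = ΔT/ΣR = (350.6 K − 294.4 K)/2.702 = 20.8 W

Q = 20.8 W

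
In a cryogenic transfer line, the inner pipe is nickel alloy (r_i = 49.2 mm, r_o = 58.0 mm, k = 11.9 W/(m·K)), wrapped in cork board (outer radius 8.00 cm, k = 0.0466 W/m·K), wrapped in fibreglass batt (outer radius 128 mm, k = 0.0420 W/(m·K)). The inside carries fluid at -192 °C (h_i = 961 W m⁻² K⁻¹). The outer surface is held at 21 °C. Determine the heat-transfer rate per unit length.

Q' = 73.8 W/m

Treat each layer as a resistance in series:
  R'_conv,in = 1/(2πr h) = 1/(2π·0.0492·961) = 0.003366 m·K/W
  R'_nickel alloy = ln(0.0580/0.0492)/(2πk) = 0.1645/(2π·11.9) = 0.002201 m·K/W
  R'_cork board = ln(0.0800/0.0580)/(2πk) = 0.3216/(2π·0.0466) = 1.098 m·K/W
  R'_fibreglass batt = ln(0.128/0.0800)/(2πk) = 0.4700/(2π·0.0420) = 1.781 m·K/W
ΣR = 0.003366 + 0.002201 + 1.098 + 1.781 = 2.885 m·K/W
Q' = ΔT/ΣR = (-192 °C − 21 °C)/2.885 = -73.8 W/m
(Negative Q' ⇒ heat flows inward; heat gain = 73.8 W/m.)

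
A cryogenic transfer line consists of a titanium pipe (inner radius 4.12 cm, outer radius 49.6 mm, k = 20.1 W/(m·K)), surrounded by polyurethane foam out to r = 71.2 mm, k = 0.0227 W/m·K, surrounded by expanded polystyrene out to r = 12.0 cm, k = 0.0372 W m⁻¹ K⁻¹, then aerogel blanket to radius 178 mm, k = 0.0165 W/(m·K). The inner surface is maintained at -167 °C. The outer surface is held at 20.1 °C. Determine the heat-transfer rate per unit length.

Q' = 21.8 W/m

Treat each layer as a resistance in series:
  R'_titanium = ln(0.0496/0.0412)/(2πk) = 0.1856/(2π·20.1) = 0.001469 m·K/W
  R'_polyurethane foam = ln(0.0712/0.0496)/(2πk) = 0.3615/(2π·0.0227) = 2.535 m·K/W
  R'_expanded polystyrene = ln(0.120/0.0712)/(2πk) = 0.5220/(2π·0.0372) = 2.233 m·K/W
  R'_aerogel blanket = ln(0.178/0.120)/(2πk) = 0.3943/(2π·0.0165) = 3.803 m·K/W
ΣR = 0.001469 + 2.535 + 2.233 + 3.803 = 8.572 m·K/W
Q' = ΔT/ΣR = (-167 °C − 20.1 °C)/8.572 = -21.8 W/m
(Negative Q' ⇒ heat flows inward; heat gain = 21.8 W/m.)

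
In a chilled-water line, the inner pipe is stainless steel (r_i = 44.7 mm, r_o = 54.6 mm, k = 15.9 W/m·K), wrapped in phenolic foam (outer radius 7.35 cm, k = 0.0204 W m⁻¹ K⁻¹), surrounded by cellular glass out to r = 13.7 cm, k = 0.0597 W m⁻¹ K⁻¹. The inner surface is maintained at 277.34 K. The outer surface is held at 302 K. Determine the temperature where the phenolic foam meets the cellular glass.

Resistance network (inner→outer):
  R'_stainless steel = ln(0.0546/0.0447)/(2πk) = 0.2001/(2π·15.9) = 0.002003 m·K/W
  R'_phenolic foam = ln(0.0735/0.0546)/(2πk) = 0.2973/(2π·0.0204) = 2.319 m·K/W
  R'_cellular glass = ln(0.137/0.0735)/(2πk) = 0.6227/(2π·0.0597) = 1.660 m·K/W
ΣR = 0.002003 + 2.319 + 1.660 = 3.981 m·K/W
Q' = ΔT/ΣR = (277.34 K − 302 K)/3.981 = -6.194 W/m
From the inner boundary to the phenolic foam/cellular glass interface, ΣR_partial = 2.321 m·K/W.
T_interface = T_in − Q'·ΣR_partial = 277.34 K − (-6.194)(2.321) = 291.7 K

T = 291.7 K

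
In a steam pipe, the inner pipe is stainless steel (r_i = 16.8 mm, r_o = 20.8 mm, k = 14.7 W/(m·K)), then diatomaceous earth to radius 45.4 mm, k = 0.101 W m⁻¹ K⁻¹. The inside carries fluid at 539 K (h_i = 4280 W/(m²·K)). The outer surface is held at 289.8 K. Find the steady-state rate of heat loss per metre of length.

Treat each layer as a resistance in series:
  R'_conv,in = 1/(2πr h) = 1/(2π·0.0168·4280) = 0.002213 m·K/W
  R'_stainless steel = ln(0.0208/0.0168)/(2πk) = 0.2136/(2π·14.7) = 0.002312 m·K/W
  R'_diatomaceous earth = ln(0.0454/0.0208)/(2πk) = 0.7806/(2π·0.101) = 1.230 m·K/W
ΣR = 0.002213 + 0.002312 + 1.230 = 1.235 m·K/W
Q' = ΔT/ΣR = (539 K − 289.8 K)/1.235 = 202 W/m

Q' = 202 W/m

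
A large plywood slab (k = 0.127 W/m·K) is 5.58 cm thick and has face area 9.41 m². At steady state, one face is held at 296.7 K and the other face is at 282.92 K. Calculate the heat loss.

Q = 295 W

Q = kA·ΔT/L = 0.127 × 9.41 × |296.7 K − 282.92 K| / 0.0558 = 295 W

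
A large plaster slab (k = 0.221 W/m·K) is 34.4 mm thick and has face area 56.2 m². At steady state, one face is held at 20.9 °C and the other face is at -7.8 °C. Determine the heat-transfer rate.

Q = 10400 W

Q = kA·ΔT/L = 0.221 × 56.2 × |20.9 °C − -7.8 °C| / 0.0344 = 10400 W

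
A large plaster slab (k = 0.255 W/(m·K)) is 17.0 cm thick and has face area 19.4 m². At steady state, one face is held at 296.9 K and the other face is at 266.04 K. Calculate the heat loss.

Q = 898 W

Q = kA·ΔT/L = 0.255 × 19.4 × |296.9 K − 266.04 K| / 0.170 = 898 W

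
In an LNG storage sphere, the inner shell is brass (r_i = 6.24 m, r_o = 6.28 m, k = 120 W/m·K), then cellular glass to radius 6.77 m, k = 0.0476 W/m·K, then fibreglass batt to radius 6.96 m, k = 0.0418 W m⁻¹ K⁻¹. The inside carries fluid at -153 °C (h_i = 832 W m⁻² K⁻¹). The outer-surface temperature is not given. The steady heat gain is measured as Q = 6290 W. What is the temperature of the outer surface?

Sum the resistances:
  R_conv,in = 1/(4πr²h) = 1/(4π·6.24²·832) = 2.456×10^-6 K/W
  R_brass = (1/6.24 − 1/6.28)/(4πk) = 0.001021/(4π·120) = 6.769×10^-7 K/W
  R_cellular glass = (1/6.28 − 1/6.77)/(4πk) = 0.01153/(4π·0.0476) = 0.01927 K/W
  R_fibreglass batt = (1/6.77 − 1/6.96)/(4πk) = 0.004032/(4π·0.0418) = 0.007677 K/W
ΣR = 0.02695 K/W
ΔT = Q·ΣR = 6290 × 0.02695 = 169.5 K
Heat flows inward, so T_out = T_in + ΔT = -153 + 169.5 = 16.5 °C

T_out = 16.5 °C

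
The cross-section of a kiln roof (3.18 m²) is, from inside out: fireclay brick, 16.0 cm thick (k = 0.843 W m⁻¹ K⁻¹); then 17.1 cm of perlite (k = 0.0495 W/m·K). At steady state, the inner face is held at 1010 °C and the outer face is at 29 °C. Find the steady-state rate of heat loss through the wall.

Treat each layer as a resistance in series:
  R_fireclay brick = L/(kA) = 0.160/(0.843·3.18) = 0.05969 K/W
  R_perlite = L/(kA) = 0.171/(0.0495·3.18) = 1.086 K/W
ΣR = 0.05969 + 1.086 = 1.146 K/W
Q = ΔT/ΣR = (1010 °C − 29 °C)/1.146 = 856 W

Q = 856 W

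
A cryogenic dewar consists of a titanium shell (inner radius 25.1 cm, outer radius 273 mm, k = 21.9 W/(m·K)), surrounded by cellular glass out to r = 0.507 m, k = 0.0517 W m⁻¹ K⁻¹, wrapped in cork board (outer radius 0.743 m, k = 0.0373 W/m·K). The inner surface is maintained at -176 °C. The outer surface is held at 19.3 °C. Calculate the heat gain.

Treat each layer as a resistance in series:
  R_titanium = (1/0.251 − 1/0.273)/(4πk) = 0.3211/(4π·21.9) = 0.001167 K/W
  R_cellular glass = (1/0.273 − 1/0.507)/(4πk) = 1.691/(4π·0.0517) = 2.602 K/W
  R_cork board = (1/0.507 − 1/0.743)/(4πk) = 0.6265/(4π·0.0373) = 1.337 K/W
ΣR = 0.001167 + 2.602 + 1.337 = 3.940 K/W
Q = ΔT/ΣR = (-176 °C − 19.3 °C)/3.940 = -49.6 W
(Negative Q ⇒ heat flows inward; heat gain = 49.6 W.)

Q = 49.6 W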